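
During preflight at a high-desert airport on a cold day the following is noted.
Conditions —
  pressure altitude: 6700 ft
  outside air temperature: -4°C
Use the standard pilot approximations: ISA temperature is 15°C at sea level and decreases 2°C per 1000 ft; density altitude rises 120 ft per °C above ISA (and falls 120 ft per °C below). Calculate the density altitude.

6028 ft

ISA temperature at 6700 ft = 15 − 2 × (6700/1000) = 1.6°C.
ISA deviation = -4 − 1.6 = -5.6°C.
Density altitude = 6700 + 120 × (-5.6) = 6700 + (-672) = 6028 ft.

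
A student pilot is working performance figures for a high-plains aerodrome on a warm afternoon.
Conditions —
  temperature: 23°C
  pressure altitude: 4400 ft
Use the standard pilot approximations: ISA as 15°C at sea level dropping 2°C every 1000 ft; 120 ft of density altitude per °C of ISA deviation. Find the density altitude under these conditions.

ISA temperature at 4400 ft = 15 − 2 × (4400/1000) = 6.2°C.
ISA deviation = 23 − 6.2 = +16.8°C.
Density altitude = 4400 + 120 × (16.8) = 4400 + (+2016) = 6416 ft.

6416 ft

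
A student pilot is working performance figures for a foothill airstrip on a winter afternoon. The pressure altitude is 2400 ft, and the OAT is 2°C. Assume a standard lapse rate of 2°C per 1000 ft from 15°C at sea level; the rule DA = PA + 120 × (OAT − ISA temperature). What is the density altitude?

1416 ft

ISA temperature at 2400 ft = 15 − 2 × (2400/1000) = 10.2°C.
ISA deviation = 2 − 10.2 = -8.2°C.
Density altitude = 2400 + 120 × (-8.2) = 2400 + (-984) = 1416 ft.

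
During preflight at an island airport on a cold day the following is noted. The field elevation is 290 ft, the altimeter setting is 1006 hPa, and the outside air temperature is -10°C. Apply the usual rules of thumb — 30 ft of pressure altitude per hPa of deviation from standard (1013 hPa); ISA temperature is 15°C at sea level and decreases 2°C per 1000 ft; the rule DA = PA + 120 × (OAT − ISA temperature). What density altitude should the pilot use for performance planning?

-2380 ft

Pressure altitude = 290 + (1013 − 1006) × 30 = 290 + (+210) = 500 ft.
ISA temperature at 500 ft = 15 − 2 × (500/1000) = 14°C.
ISA deviation = -10 − 14 = -24°C.
Density altitude = 500 + 120 × (-24) = -2380 ft.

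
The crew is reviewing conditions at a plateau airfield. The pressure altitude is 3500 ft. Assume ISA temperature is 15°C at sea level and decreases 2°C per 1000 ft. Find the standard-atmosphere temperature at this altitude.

ISA temperature = 15 − 2 × (3500/1000) = 15 − 7 = 8°C.

8°C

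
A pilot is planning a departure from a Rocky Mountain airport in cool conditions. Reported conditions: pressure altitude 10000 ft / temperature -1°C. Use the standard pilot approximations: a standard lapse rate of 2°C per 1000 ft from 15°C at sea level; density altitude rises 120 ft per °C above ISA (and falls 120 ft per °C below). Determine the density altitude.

10480 ft

ISA temperature at 10000 ft = 15 − 2 × (10000/1000) = -5°C.
ISA deviation = -1 − (-5) = +4°C.
Density altitude = 10000 + 120 × (4) = 10000 + (+480) = 10480 ft.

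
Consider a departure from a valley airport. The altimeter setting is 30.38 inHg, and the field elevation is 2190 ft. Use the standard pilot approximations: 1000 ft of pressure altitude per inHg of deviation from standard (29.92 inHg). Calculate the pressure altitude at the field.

Pressure correction = (29.92 − 30.38) × 1000 = -460 ft.
Pressure altitude = 2190 + (-460) = 1730 ft.

1730 ft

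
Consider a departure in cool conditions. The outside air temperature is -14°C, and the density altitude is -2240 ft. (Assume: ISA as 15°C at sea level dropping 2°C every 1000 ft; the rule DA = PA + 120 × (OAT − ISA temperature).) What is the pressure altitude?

DA = PA + 120 × (OAT − (15 − 2·PA/1000)) = PA + 120·OAT − 1800 + 0.24·PA = 1.24·PA + 120·OAT − 1800.
So 1.24·PA = -2240 − 120 × (-14) + 1800 = 1240.
PA = 1240 / 1.24 = 1000 ft.

1000 ft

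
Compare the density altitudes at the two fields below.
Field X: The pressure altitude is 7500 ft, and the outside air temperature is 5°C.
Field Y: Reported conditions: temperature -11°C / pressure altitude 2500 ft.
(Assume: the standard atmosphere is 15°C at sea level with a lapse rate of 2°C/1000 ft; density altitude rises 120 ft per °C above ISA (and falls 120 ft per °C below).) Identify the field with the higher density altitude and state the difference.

Field X by 8120 ft

Field X: ISA temp = 0°C, deviation +5°C, DA = 7500 + 120 × 5 = 8100 ft.
Field Y: ISA temp = 10°C, deviation -21°C, DA = 2500 + 120 × (-21) = -20 ft.
Field X is higher by 8100 − (-20) = 8120 ft.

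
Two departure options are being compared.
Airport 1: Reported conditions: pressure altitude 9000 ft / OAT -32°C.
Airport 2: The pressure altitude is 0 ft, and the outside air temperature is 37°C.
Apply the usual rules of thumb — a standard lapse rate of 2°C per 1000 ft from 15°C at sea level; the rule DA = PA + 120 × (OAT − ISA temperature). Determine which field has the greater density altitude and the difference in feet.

Airport 1: ISA temp = -3°C, deviation -29°C, DA = 9000 + 120 × (-29) = 5520 ft.
Airport 2: ISA temp = 15°C, deviation +22°C, DA = 0 + 120 × 22 = 2640 ft.
Airport 1 is higher by 5520 − 2640 = 2880 ft.

Airport 1 by 2880 ft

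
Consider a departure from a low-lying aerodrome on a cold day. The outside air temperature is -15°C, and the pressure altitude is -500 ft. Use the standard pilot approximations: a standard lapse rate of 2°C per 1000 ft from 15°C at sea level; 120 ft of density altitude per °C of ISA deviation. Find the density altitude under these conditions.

ISA temperature at -500 ft = 15 − 2 × (-500/1000) = 16°C.
ISA deviation = -15 − 16 = -31°C.
Density altitude = -500 + 120 × (-31) = -500 + (-3720) = -4220 ft.

-4220 ft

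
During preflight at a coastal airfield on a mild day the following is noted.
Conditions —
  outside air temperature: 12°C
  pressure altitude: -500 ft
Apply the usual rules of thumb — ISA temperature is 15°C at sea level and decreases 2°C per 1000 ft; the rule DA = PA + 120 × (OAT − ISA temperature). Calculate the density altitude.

ISA temperature at -500 ft = 15 − 2 × (-500/1000) = 16°C.
ISA deviation = 12 − 16 = -4°C.
Density altitude = -500 + 120 × (-4) = -500 + (-480) = -980 ft.

-980 ft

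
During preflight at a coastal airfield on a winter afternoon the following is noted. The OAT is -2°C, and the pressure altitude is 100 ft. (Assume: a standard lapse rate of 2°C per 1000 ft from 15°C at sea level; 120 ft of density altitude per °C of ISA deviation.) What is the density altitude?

-1916 ft

ISA temperature at 100 ft = 15 − 2 × (100/1000) = 14.8°C.
ISA deviation = -2 − 14.8 = -16.8°C.
Density altitude = 100 + 120 × (-16.8) = 100 + (-2016) = -1916 ft.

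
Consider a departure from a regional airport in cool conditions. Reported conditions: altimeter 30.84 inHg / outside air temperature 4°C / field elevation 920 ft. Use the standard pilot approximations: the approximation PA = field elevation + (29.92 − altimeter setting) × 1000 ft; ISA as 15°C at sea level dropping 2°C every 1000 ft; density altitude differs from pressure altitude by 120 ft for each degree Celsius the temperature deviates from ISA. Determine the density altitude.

-1320 ft

Pressure altitude = 920 + (29.92 − 30.84) × 1000 = 920 + (-920) = 0 ft.
ISA temperature at 0 ft = 15 − 2 × (0/1000) = 15°C.
ISA deviation = 4 − 15 = -11°C.
Density altitude = 0 + 120 × (-11) = -1320 ft.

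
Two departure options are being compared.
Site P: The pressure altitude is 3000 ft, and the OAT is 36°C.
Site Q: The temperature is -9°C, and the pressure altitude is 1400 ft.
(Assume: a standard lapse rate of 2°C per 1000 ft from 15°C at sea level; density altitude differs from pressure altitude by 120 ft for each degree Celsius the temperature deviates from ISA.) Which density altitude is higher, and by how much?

Site P: ISA temp = 9°C, deviation +27°C, DA = 3000 + 120 × 27 = 6240 ft.
Site Q: ISA temp = 12.2°C, deviation -21.2°C, DA = 1400 + 120 × (-21.2) = -1144 ft.
Site P is higher by 6240 − (-1144) = 7384 ft.

Site P by 7384 ft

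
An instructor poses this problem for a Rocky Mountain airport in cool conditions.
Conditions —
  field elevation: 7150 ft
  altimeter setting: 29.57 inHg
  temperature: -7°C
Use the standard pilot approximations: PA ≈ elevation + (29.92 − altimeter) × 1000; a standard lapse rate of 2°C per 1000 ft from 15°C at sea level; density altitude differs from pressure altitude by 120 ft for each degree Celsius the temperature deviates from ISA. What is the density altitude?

6660 ft

Pressure altitude = 7150 + (29.92 − 29.57) × 1000 = 7150 + (+350) = 7500 ft.
ISA temperature at 7500 ft = 15 − 2 × (7500/1000) = 0°C.
ISA deviation = -7 − 0 = -7°C.
Density altitude = 7500 + 120 × (-7) = 6660 ft.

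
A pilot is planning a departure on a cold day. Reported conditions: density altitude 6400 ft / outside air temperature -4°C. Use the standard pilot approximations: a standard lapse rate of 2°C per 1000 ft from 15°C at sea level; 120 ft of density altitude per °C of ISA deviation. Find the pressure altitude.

7000 ft

DA = PA + 120 × (OAT − (15 − 2·PA/1000)) = PA + 120·OAT − 1800 + 0.24·PA = 1.24·PA + 120·OAT − 1800.
So 1.24·PA = 6400 − 120 × (-4) + 1800 = 8680.
PA = 8680 / 1.24 = 7000 ft.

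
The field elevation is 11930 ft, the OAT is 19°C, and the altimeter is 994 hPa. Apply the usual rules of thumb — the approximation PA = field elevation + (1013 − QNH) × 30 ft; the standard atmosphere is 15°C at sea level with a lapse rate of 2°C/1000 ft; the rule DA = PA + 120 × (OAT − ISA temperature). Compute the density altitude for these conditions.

Pressure altitude = 11930 + (1013 − 994) × 30 = 11930 + (+570) = 12500 ft.
ISA temperature at 12500 ft = 15 − 2 × (12500/1000) = -10°C.
ISA deviation = 19 − (-10) = +29°C.
Density altitude = 12500 + 120 × (29) = 15980 ft.

15980 ft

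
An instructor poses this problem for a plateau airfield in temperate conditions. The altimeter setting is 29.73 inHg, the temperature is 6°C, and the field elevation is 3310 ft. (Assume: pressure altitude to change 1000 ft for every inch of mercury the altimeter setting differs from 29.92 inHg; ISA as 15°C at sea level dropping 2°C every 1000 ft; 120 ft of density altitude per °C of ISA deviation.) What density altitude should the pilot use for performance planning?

Pressure altitude = 3310 + (29.92 − 29.73) × 1000 = 3310 + (+190) = 3500 ft.
ISA temperature at 3500 ft = 15 − 2 × (3500/1000) = 8°C.
ISA deviation = 6 − 8 = -2°C.
Density altitude = 3500 + 120 × (-2) = 3260 ft.

3260 ft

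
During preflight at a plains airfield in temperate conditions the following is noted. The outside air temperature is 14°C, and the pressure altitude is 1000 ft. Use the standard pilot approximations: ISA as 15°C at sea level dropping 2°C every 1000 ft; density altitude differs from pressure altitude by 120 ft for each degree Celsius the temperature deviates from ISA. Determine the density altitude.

1120 ft

ISA temperature at 1000 ft = 15 − 2 × (1000/1000) = 13°C.
ISA deviation = 14 − 13 = +1°C.
Density altitude = 1000 + 120 × (1) = 1000 + (+120) = 1120 ft.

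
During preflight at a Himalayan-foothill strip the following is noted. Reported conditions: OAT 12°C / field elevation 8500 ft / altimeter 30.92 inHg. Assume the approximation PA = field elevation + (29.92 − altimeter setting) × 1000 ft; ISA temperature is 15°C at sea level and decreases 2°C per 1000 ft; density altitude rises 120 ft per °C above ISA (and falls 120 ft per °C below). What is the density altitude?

8940 ft

Pressure altitude = 8500 + (29.92 − 30.92) × 1000 = 8500 + (-1000) = 7500 ft.
ISA temperature at 7500 ft = 15 − 2 × (7500/1000) = 0°C.
ISA deviation = 12 − 0 = +12°C.
Density altitude = 7500 + 120 × (12) = 8940 ft.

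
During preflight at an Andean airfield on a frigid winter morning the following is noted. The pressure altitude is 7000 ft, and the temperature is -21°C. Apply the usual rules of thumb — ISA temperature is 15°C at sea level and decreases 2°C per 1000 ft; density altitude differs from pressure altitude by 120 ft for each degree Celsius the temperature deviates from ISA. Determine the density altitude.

4360 ft

ISA temperature at 7000 ft = 15 − 2 × (7000/1000) = 1°C.
ISA deviation = -21 − 1 = -22°C.
Density altitude = 7000 + 120 × (-22) = 7000 + (-2640) = 4360 ft.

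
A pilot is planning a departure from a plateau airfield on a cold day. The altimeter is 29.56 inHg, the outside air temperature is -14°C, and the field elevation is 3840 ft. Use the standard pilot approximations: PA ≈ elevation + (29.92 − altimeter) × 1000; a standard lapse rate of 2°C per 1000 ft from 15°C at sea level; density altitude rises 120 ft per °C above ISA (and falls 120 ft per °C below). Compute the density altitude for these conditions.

1728 ft

Pressure altitude = 3840 + (29.92 − 29.56) × 1000 = 3840 + (+360) = 4200 ft.
ISA temperature at 4200 ft = 15 − 2 × (4200/1000) = 6.6°C.
ISA deviation = -14 − 6.6 = -20.6°C.
Density altitude = 4200 + 120 × (-20.6) = 1728 ft.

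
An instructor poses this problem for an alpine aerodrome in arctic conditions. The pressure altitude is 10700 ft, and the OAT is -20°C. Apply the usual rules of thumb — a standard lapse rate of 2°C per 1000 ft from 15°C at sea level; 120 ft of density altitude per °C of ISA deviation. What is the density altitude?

ISA temperature at 10700 ft = 15 − 2 × (10700/1000) = -6.4°C.
ISA deviation = -20 − (-6.4) = -13.6°C.
Density altitude = 10700 + 120 × (-13.6) = 10700 + (-1632) = 9068 ft.

9068 ft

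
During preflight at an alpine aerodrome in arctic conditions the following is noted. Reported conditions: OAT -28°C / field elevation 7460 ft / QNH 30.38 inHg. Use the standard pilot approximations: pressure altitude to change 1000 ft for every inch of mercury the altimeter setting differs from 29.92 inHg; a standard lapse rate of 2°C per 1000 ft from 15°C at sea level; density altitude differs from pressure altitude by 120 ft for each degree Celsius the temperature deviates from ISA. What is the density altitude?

Pressure altitude = 7460 + (29.92 − 30.38) × 1000 = 7460 + (-460) = 7000 ft.
ISA temperature at 7000 ft = 15 − 2 × (7000/1000) = 1°C.
ISA deviation = -28 − 1 = -29°C.
Density altitude = 7000 + 120 × (-29) = 3520 ft.

3520 ft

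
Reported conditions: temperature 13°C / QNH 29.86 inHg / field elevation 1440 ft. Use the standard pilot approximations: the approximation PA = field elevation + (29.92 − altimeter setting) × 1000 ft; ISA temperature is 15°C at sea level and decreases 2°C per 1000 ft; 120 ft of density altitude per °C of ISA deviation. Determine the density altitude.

Pressure altitude = 1440 + (29.92 − 29.86) × 1000 = 1440 + (+60) = 1500 ft.
ISA temperature at 1500 ft = 15 − 2 × (1500/1000) = 12°C.
ISA deviation = 13 − 12 = +1°C.
Density altitude = 1500 + 120 × (1) = 1620 ft.

1620 ft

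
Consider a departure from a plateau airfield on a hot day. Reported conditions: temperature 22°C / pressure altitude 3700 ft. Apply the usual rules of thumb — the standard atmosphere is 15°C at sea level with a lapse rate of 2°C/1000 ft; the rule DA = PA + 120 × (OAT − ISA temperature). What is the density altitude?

ISA temperature at 3700 ft = 15 − 2 × (3700/1000) = 7.6°C.
ISA deviation = 22 − 7.6 = +14.4°C.
Density altitude = 3700 + 120 × (14.4) = 3700 + (+1728) = 5428 ft.

5428 ft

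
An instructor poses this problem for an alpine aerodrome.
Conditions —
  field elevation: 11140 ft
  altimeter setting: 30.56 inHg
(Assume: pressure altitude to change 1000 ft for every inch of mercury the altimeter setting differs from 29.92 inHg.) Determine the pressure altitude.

Pressure correction = (29.92 − 30.56) × 1000 = -640 ft.
Pressure altitude = 11140 + (-640) = 10500 ft.

10500 ft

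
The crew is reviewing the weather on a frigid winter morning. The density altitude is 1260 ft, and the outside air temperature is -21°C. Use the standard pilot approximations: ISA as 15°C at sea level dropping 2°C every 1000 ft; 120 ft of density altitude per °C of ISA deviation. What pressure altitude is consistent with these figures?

DA = PA + 120 × (OAT − (15 − 2·PA/1000)) = PA + 120·OAT − 1800 + 0.24·PA = 1.24·PA + 120·OAT − 1800.
So 1.24·PA = 1260 − 120 × (-21) + 1800 = 5580.
PA = 5580 / 1.24 = 4500 ft.

4500 ft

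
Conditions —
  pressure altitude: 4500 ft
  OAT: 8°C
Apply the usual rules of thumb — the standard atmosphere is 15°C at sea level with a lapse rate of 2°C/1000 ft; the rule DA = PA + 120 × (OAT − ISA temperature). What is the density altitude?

ISA temperature at 4500 ft = 15 − 2 × (4500/1000) = 6°C.
ISA deviation = 8 − 6 = +2°C.
Density altitude = 4500 + 120 × (2) = 4500 + (+240) = 4740 ft.

4740 ft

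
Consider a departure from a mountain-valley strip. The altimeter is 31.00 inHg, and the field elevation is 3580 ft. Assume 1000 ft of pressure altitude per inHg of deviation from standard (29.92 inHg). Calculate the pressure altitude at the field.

Pressure correction = (29.92 − 31.00) × 1000 = -1080 ft.
Pressure altitude = 3580 + (-1080) = 2500 ft.

2500 ft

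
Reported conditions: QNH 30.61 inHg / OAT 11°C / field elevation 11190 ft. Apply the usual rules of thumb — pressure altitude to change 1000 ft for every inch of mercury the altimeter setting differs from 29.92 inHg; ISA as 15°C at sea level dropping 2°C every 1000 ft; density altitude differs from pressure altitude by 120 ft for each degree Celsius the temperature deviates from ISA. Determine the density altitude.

Pressure altitude = 11190 + (29.92 − 30.61) × 1000 = 11190 + (-690) = 10500 ft.
ISA temperature at 10500 ft = 15 − 2 × (10500/1000) = -6°C.
ISA deviation = 11 − (-6) = +17°C.
Density altitude = 10500 + 120 × (17) = 12540 ft.

12540 ft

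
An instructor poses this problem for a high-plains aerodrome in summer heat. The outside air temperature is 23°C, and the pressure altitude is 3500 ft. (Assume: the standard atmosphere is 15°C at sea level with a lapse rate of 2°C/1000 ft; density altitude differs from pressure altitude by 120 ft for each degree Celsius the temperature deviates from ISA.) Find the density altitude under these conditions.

5300 ft

ISA temperature at 3500 ft = 15 − 2 × (3500/1000) = 8°C.
ISA deviation = 23 − 8 = +15°C.
Density altitude = 3500 + 120 × (15) = 3500 + (+1800) = 5300 ft.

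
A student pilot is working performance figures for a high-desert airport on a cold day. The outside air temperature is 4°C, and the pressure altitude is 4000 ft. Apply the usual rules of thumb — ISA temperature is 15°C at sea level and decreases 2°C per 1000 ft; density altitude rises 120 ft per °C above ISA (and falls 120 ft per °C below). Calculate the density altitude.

3640 ft

ISA temperature at 4000 ft = 15 − 2 × (4000/1000) = 7°C.
ISA deviation = 4 − 7 = -3°C.
Density altitude = 4000 + 120 × (-3) = 4000 + (-360) = 3640 ft.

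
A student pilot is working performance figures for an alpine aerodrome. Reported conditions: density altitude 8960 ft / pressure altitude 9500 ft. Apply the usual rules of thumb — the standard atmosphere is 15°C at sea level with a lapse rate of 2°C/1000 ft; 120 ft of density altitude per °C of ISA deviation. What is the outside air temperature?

-8.5°C

Density altitude − pressure altitude = 8960 − 9500 = -540 ft.
At 120 ft/°C that is an ISA deviation of -540/120 = -4.5°C.
ISA temperature at 9500 ft = 15 − 2 × (9500/1000) = -4°C.
OAT = ISA + deviation = -4 + (-4.5) = -8.5°C.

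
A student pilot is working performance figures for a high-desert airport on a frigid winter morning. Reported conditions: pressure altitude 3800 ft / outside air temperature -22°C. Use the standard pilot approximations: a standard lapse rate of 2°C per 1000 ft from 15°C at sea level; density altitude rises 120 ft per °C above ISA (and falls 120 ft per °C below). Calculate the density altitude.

ISA temperature at 3800 ft = 15 − 2 × (3800/1000) = 7.4°C.
ISA deviation = -22 − 7.4 = -29.4°C.
Density altitude = 3800 + 120 × (-29.4) = 3800 + (-3528) = 272 ft.

272 ft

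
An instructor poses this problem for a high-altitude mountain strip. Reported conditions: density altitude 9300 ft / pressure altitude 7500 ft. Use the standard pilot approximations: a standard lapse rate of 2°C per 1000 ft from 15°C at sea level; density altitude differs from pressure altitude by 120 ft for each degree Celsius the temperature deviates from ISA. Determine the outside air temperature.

Density altitude − pressure altitude = 9300 − 7500 = +1800 ft.
At 120 ft/°C that is an ISA deviation of 1800/120 = +15°C.
ISA temperature at 7500 ft = 15 − 2 × (7500/1000) = 0°C.
OAT = ISA + deviation = 0 + (+15) = 15°C.

15°C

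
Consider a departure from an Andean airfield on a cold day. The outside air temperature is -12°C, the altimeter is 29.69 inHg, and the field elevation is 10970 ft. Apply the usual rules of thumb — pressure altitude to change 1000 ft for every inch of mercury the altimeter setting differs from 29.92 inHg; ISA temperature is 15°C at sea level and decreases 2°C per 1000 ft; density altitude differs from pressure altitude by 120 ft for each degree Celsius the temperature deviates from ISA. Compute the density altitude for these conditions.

10648 ft

Pressure altitude = 10970 + (29.92 − 29.69) × 1000 = 10970 + (+230) = 11200 ft.
ISA temperature at 11200 ft = 15 − 2 × (11200/1000) = -7.4°C.
ISA deviation = -12 − (-7.4) = -4.6°C.
Density altitude = 11200 + 120 × (-4.6) = 10648 ft.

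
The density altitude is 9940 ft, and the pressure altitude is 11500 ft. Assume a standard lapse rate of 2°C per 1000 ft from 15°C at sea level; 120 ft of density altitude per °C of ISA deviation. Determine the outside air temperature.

Density altitude − pressure altitude = 9940 − 11500 = -1560 ft.
At 120 ft/°C that is an ISA deviation of -1560/120 = -13°C.
ISA temperature at 11500 ft = 15 − 2 × (11500/1000) = -8°C.
OAT = ISA + deviation = -8 + (-13) = -21°C.

-21°C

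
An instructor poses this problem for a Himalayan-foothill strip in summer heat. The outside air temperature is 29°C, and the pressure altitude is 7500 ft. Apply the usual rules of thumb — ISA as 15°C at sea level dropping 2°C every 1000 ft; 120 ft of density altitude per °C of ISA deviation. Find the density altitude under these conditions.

ISA temperature at 7500 ft = 15 − 2 × (7500/1000) = 0°C.
ISA deviation = 29 − 0 = +29°C.
Density altitude = 7500 + 120 × (29) = 7500 + (+3480) = 10980 ft.

10980 ft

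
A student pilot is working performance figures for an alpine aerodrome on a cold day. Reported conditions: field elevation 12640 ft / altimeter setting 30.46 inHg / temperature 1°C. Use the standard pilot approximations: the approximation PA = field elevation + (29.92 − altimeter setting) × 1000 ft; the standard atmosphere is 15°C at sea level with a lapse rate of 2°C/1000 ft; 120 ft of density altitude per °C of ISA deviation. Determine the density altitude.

13324 ft

Pressure altitude = 12640 + (29.92 − 30.46) × 1000 = 12640 + (-540) = 12100 ft.
ISA temperature at 12100 ft = 15 − 2 × (12100/1000) = -9.2°C.
ISA deviation = 1 − (-9.2) = +10.2°C.
Density altitude = 12100 + 120 × (10.2) = 13324 ft.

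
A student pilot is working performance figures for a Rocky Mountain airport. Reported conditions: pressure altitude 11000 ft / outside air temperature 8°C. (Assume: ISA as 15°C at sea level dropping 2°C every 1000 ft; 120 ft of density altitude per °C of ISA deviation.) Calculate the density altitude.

ISA temperature at 11000 ft = 15 − 2 × (11000/1000) = -7°C.
ISA deviation = 8 − (-7) = +15°C.
Density altitude = 11000 + 120 × (15) = 11000 + (+1800) = 12800 ft.

12800 ft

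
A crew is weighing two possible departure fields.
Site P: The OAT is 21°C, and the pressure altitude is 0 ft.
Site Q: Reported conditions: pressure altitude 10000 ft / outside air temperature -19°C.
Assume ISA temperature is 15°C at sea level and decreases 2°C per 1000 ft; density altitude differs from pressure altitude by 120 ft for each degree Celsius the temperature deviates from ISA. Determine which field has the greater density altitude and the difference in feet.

Site P: ISA temp = 15°C, deviation +6°C, DA = 0 + 120 × 6 = 720 ft.
Site Q: ISA temp = -5°C, deviation -14°C, DA = 10000 + 120 × (-14) = 8320 ft.
Site Q is higher by 8320 − 720 = 7600 ft.

Site Q by 7600 ft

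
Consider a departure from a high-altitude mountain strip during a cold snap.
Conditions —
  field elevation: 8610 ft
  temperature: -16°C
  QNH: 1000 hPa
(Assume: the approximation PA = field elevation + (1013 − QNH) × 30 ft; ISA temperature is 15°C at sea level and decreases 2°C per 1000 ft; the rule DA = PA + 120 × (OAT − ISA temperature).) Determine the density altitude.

Pressure altitude = 8610 + (1013 − 1000) × 30 = 8610 + (+390) = 9000 ft.
ISA temperature at 9000 ft = 15 − 2 × (9000/1000) = -3°C.
ISA deviation = -16 − (-3) = -13°C.
Density altitude = 9000 + 120 × (-13) = 7440 ft.

7440 ft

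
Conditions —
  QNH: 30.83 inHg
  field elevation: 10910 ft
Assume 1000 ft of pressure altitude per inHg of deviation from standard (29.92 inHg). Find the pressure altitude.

Pressure correction = (29.92 − 30.83) × 1000 = -910 ft.
Pressure altitude = 10910 + (-910) = 10000 ft.

10000 ft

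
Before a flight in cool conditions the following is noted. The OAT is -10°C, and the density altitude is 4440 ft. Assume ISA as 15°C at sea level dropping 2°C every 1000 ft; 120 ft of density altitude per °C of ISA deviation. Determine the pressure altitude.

DA = PA + 120 × (OAT − (15 − 2·PA/1000)) = PA + 120·OAT − 1800 + 0.24·PA = 1.24·PA + 120·OAT − 1800.
So 1.24·PA = 4440 − 120 × (-10) + 1800 = 7440.
PA = 7440 / 1.24 = 6000 ft.

6000 ft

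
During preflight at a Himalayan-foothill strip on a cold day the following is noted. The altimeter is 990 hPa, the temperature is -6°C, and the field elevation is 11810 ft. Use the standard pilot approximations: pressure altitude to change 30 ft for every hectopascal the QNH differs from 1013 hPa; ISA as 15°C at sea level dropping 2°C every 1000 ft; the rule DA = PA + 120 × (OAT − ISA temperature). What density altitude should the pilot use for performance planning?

12980 ft

Pressure altitude = 11810 + (1013 − 990) × 30 = 11810 + (+690) = 12500 ft.
ISA temperature at 12500 ft = 15 − 2 × (12500/1000) = -10°C.
ISA deviation = -6 − (-10) = +4°C.
Density altitude = 12500 + 120 × (4) = 12980 ft.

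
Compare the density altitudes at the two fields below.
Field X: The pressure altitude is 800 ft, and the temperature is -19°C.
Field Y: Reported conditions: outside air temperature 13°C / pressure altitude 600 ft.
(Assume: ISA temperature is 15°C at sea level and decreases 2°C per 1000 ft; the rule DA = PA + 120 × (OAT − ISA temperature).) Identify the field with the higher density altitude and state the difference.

Field Y by 3592 ft

Field X: ISA temp = 13.4°C, deviation -32.4°C, DA = 800 + 120 × (-32.4) = -3088 ft.
Field Y: ISA temp = 13.8°C, deviation -0.8°C, DA = 600 + 120 × (-0.8) = 504 ft.
Field Y is higher by 504 − (-3088) = 3592 ft.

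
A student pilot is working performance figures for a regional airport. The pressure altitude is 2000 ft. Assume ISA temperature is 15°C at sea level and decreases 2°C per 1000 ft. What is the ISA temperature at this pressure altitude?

11°C

ISA temperature = 15 − 2 × (2000/1000) = 15 − 4 = 11°C.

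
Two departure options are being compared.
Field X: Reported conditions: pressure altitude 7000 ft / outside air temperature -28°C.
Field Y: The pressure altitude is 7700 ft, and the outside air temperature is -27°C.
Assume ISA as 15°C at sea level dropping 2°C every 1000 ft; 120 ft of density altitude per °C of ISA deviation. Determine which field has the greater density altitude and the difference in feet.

Field Y by 988 ft

Field X: ISA temp = 1°C, deviation -29°C, DA = 7000 + 120 × (-29) = 3520 ft.
Field Y: ISA temp = -0.4°C, deviation -26.6°C, DA = 7700 + 120 × (-26.6) = 4508 ft.
Field Y is higher by 4508 − 3520 = 988 ft.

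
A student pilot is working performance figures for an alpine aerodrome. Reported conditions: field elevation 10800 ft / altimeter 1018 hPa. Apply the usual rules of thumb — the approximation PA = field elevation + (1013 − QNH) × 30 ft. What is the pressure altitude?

Pressure correction = (1013 − 1018) × 30 = -150 ft.
Pressure altitude = 10800 + (-150) = 10650 ft.

10650 ft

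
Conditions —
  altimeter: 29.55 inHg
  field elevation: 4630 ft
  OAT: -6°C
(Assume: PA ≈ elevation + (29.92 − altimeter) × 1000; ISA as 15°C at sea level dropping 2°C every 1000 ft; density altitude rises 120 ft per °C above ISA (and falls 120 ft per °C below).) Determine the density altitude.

3680 ft

Pressure altitude = 4630 + (29.92 − 29.55) × 1000 = 4630 + (+370) = 5000 ft.
ISA temperature at 5000 ft = 15 − 2 × (5000/1000) = 5°C.
ISA deviation = -6 − 5 = -11°C.
Density altitude = 5000 + 120 × (-11) = 3680 ft.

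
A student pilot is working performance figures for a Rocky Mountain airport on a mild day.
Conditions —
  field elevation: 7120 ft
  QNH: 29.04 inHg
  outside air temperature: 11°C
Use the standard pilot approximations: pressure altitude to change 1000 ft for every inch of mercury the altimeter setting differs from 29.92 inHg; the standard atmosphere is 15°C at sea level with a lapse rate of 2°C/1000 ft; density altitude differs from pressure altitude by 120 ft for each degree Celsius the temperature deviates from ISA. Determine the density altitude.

Pressure altitude = 7120 + (29.92 − 29.04) × 1000 = 7120 + (+880) = 8000 ft.
ISA temperature at 8000 ft = 15 − 2 × (8000/1000) = -1°C.
ISA deviation = 11 − (-1) = +12°C.
Density altitude = 8000 + 120 × (12) = 9440 ft.

9440 ft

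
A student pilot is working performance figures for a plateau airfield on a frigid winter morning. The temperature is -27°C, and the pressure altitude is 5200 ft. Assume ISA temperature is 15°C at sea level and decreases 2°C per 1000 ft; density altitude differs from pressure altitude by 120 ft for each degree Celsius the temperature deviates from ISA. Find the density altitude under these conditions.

1408 ft

ISA temperature at 5200 ft = 15 − 2 × (5200/1000) = 4.6°C.
ISA deviation = -27 − 4.6 = -31.6°C.
Density altitude = 5200 + 120 × (-31.6) = 5200 + (-3792) = 1408 ft.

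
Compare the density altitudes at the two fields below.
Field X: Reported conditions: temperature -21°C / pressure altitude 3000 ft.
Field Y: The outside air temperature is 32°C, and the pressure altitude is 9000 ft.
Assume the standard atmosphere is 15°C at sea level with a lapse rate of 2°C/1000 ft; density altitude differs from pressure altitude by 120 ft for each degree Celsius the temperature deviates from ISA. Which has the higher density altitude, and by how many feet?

Field X: ISA temp = 9°C, deviation -30°C, DA = 3000 + 120 × (-30) = -600 ft.
Field Y: ISA temp = -3°C, deviation +35°C, DA = 9000 + 120 × 35 = 13200 ft.
Field Y is higher by 13200 − (-600) = 13800 ft.

Field Y by 13800 ft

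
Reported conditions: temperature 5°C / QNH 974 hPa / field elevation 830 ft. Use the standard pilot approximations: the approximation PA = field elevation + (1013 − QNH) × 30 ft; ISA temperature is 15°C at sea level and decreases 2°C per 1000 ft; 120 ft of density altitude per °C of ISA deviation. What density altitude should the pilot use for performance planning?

Pressure altitude = 830 + (1013 − 974) × 30 = 830 + (+1170) = 2000 ft.
ISA temperature at 2000 ft = 15 − 2 × (2000/1000) = 11°C.
ISA deviation = 5 − 11 = -6°C.
Density altitude = 2000 + 120 × (-6) = 1280 ft.

1280 ft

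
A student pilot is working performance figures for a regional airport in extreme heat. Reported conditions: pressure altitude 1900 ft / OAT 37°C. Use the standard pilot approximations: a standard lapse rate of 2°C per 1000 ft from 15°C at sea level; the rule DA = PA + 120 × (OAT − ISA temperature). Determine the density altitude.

4996 ft

ISA temperature at 1900 ft = 15 − 2 × (1900/1000) = 11.2°C.
ISA deviation = 37 − 11.2 = +25.8°C.
Density altitude = 1900 + 120 × (25.8) = 1900 + (+3096) = 4996 ft.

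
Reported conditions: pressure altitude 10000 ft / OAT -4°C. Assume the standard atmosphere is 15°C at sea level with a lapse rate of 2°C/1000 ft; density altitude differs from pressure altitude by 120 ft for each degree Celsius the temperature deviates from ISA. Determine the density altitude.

10120 ft

ISA temperature at 10000 ft = 15 − 2 × (10000/1000) = -5°C.
ISA deviation = -4 − (-5) = +1°C.
Density altitude = 10000 + 120 × (1) = 10000 + (+120) = 10120 ft.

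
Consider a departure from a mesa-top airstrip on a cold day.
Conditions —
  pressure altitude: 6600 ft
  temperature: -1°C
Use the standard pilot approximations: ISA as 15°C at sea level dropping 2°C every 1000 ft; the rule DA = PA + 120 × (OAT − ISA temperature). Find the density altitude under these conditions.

6264 ft

ISA temperature at 6600 ft = 15 − 2 × (6600/1000) = 1.8°C.
ISA deviation = -1 − 1.8 = -2.8°C.
Density altitude = 6600 + 120 × (-2.8) = 6600 + (-336) = 6264 ft.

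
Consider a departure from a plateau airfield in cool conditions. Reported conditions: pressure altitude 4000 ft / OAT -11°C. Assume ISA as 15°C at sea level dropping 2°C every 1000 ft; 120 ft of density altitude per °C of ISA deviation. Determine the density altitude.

1840 ft

ISA temperature at 4000 ft = 15 − 2 × (4000/1000) = 7°C.
ISA deviation = -11 − 7 = -18°C.
Density altitude = 4000 + 120 × (-18) = 4000 + (-2160) = 1840 ft.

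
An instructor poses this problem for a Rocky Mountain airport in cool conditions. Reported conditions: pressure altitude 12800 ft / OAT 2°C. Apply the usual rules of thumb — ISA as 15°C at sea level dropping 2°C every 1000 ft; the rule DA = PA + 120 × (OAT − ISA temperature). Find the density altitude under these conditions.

14312 ft

ISA temperature at 12800 ft = 15 − 2 × (12800/1000) = -10.6°C.
ISA deviation = 2 − (-10.6) = +12.6°C.
Density altitude = 12800 + 120 × (12.6) = 12800 + (+1512) = 14312 ft.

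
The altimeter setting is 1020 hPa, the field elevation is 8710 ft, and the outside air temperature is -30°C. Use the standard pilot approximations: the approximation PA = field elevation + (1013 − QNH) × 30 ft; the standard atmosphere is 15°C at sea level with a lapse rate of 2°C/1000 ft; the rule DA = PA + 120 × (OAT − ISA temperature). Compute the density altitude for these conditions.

5140 ft

Pressure altitude = 8710 + (1013 − 1020) × 30 = 8710 + (-210) = 8500 ft.
ISA temperature at 8500 ft = 15 − 2 × (8500/1000) = -2°C.
ISA deviation = -30 − (-2) = -28°C.
Density altitude = 8500 + 120 × (-28) = 5140 ft.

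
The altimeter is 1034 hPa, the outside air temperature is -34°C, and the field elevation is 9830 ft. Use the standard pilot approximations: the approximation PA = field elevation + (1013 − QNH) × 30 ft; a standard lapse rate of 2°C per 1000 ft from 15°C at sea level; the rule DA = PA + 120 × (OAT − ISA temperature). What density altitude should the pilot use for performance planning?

5528 ft

Pressure altitude = 9830 + (1013 − 1034) × 30 = 9830 + (-630) = 9200 ft.
ISA temperature at 9200 ft = 15 − 2 × (9200/1000) = -3.4°C.
ISA deviation = -34 − (-3.4) = -30.6°C.
Density altitude = 9200 + 120 × (-30.6) = 5528 ft.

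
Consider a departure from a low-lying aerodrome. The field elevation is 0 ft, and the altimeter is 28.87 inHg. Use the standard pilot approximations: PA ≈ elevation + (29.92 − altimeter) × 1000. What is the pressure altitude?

Pressure correction = (29.92 − 28.87) × 1000 = +1050 ft.
Pressure altitude = 0 + (+1050) = 1050 ft.

1050 ft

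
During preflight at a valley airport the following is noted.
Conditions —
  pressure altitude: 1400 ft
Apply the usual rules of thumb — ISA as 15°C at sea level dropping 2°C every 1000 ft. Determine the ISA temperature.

ISA temperature = 15 − 2 × (1400/1000) = 15 − 2.8 = 12.2°C.

12.2°C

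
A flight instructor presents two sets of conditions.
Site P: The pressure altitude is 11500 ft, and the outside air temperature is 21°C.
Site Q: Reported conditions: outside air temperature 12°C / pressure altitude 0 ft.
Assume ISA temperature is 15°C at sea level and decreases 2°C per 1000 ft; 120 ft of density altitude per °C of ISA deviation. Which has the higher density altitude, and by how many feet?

Site P by 15340 ft

Site P: ISA temp = -8°C, deviation +29°C, DA = 11500 + 120 × 29 = 14980 ft.
Site Q: ISA temp = 15°C, deviation -3°C, DA = 0 + 120 × (-3) = -360 ft.
Site P is higher by 14980 − (-360) = 15340 ft.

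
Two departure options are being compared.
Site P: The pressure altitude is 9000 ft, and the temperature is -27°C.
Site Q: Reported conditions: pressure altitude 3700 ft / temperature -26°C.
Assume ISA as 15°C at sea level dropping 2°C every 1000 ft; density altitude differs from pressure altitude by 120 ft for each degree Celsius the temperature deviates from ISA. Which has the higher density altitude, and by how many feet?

Site P: ISA temp = -3°C, deviation -24°C, DA = 9000 + 120 × (-24) = 6120 ft.
Site Q: ISA temp = 7.6°C, deviation -33.6°C, DA = 3700 + 120 × (-33.6) = -332 ft.
Site P is higher by 6120 − (-332) = 6452 ft.

Site P by 6452 ft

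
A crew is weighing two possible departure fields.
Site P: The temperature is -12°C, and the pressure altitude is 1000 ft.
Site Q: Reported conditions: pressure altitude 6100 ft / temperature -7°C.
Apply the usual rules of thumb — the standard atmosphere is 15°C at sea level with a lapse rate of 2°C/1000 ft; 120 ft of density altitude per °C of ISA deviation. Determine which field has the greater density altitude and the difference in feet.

Site Q by 6924 ft

Site P: ISA temp = 13°C, deviation -25°C, DA = 1000 + 120 × (-25) = -2000 ft.
Site Q: ISA temp = 2.8°C, deviation -9.8°C, DA = 6100 + 120 × (-9.8) = 4924 ft.
Site Q is higher by 4924 − (-2000) = 6924 ft.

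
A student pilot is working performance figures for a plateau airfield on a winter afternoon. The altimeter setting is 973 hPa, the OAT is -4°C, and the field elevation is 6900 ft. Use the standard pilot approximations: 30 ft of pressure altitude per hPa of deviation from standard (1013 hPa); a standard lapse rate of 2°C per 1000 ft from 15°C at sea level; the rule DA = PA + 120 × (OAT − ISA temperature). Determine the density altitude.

Pressure altitude = 6900 + (1013 − 973) × 30 = 6900 + (+1200) = 8100 ft.
ISA temperature at 8100 ft = 15 − 2 × (8100/1000) = -1.2°C.
ISA deviation = -4 − (-1.2) = -2.8°C.
Density altitude = 8100 + 120 × (-2.8) = 7764 ft.

7764 ft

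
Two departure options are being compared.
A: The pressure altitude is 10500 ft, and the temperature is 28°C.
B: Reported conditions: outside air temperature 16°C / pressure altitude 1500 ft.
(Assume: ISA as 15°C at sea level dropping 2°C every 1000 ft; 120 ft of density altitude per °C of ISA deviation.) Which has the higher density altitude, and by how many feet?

A: ISA temp = -6°C, deviation +34°C, DA = 10500 + 120 × 34 = 14580 ft.
B: ISA temp = 12°C, deviation +4°C, DA = 1500 + 120 × 4 = 1980 ft.
A is higher by 14580 − 1980 = 12600 ft.

A by 12600 ft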